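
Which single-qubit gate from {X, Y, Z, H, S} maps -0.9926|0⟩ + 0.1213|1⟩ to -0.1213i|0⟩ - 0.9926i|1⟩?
Y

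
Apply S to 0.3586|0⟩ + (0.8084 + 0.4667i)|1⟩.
0.3586|0⟩ + (-0.4667 + 0.8084i)|1⟩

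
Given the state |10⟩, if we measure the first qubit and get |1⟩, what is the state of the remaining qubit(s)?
|0⟩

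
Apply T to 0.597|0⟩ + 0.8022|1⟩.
0.597|0⟩ + (0.5672 + 0.5672i)|1⟩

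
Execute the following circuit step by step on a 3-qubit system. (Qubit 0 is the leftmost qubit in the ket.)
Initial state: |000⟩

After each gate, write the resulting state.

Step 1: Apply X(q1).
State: |010⟩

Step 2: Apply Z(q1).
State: -|010⟩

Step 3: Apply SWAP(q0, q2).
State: -|010⟩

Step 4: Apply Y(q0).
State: -i|110⟩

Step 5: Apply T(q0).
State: (1/√2 - (1/√2)i)|110⟩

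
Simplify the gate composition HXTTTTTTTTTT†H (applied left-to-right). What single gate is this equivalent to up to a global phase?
Z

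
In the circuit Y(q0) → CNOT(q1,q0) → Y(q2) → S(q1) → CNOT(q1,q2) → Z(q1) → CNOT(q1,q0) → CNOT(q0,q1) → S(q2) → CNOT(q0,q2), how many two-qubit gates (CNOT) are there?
5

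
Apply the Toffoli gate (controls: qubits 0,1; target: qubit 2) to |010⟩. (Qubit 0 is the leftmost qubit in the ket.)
|010⟩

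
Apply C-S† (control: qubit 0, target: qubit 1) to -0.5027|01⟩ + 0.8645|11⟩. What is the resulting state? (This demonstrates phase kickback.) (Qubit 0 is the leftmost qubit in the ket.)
-0.5027|01⟩ - 0.8645i|11⟩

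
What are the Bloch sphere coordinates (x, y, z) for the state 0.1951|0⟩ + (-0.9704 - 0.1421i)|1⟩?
(-0.3787, -0.05545, -0.9238)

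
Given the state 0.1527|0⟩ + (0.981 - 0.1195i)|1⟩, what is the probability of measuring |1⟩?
0.9766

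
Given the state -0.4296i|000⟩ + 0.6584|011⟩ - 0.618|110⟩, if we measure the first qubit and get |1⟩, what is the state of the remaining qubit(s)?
-|10⟩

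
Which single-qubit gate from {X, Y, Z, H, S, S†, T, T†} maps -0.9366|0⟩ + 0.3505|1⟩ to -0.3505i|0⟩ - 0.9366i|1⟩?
Y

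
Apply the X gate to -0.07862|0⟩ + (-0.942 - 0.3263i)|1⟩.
(-0.942 - 0.3263i)|0⟩ - 0.07862|1⟩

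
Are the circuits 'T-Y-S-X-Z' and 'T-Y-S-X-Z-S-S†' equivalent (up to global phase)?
Yes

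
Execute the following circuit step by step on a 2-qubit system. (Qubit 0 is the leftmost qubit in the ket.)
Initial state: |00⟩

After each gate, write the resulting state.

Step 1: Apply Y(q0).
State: i|10⟩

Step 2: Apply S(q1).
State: i|10⟩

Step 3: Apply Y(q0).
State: |00⟩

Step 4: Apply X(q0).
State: |10⟩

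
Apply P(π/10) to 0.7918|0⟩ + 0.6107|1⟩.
0.7918|0⟩ + (0.5808 + 0.1887i)|1⟩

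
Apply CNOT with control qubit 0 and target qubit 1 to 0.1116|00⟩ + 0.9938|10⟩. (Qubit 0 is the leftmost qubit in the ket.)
0.1116|00⟩ + 0.9938|11⟩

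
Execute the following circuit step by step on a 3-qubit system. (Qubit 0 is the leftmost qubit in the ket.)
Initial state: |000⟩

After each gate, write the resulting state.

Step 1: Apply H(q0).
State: 1/√2|000⟩ + 1/√2|100⟩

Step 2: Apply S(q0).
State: 1/√2|000⟩ + (1/√2)i|100⟩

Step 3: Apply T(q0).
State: 1/√2|000⟩ + (-1/2 + (1/2)i)|100⟩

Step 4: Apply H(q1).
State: 1/2|000⟩ + 1/2|010⟩ + (-1/√8 + (1/√8)i)|100⟩ + (-1/√8 + (1/√8)i)|110⟩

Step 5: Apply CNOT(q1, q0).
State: 1/2|000⟩ + (-1/√8 + (1/√8)i)|010⟩ + (-1/√8 + (1/√8)i)|100⟩ + 1/2|110⟩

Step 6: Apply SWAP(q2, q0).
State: 1/2|000⟩ + (-1/√8 + (1/√8)i)|001⟩ + (-1/√8 + (1/√8)i)|010⟩ + 1/2|011⟩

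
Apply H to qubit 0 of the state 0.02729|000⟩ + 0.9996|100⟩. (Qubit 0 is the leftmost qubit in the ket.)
0.7261|000⟩ - 0.6875|100⟩

H on qubit 0 mixes each pair of kets that differ only in qubit 0: amplitudes (a, b) of (|…0…⟩, |…1…⟩) become ((a + b)/√2, (a − b)/√2). Kets absent from the input have amplitude 0.
(|000⟩, |100⟩): (a, b) = (0.02729, 0.9996) → (0.7261, -0.6875)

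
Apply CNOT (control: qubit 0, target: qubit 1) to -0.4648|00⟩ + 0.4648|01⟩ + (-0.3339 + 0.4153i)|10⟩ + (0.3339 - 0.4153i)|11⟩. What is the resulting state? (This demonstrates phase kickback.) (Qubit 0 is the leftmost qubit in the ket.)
-0.4648|00⟩ + 0.4648|01⟩ + (0.3339 - 0.4153i)|10⟩ + (-0.3339 + 0.4153i)|11⟩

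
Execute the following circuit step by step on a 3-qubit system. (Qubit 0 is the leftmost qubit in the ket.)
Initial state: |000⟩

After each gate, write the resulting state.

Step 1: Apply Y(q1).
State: i|010⟩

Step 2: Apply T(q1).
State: (-1/√2 + (1/√2)i)|010⟩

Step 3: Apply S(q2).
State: (-1/√2 + (1/√2)i)|010⟩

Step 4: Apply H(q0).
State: (-1/2 + (1/2)i)|010⟩ + (-1/2 + (1/2)i)|110⟩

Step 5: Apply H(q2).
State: (-1/√8 + (1/√8)i)|010⟩ + (-1/√8 + (1/√8)i)|011⟩ + (-1/√8 + (1/√8)i)|110⟩ + (-1/√8 + (1/√8)i)|111⟩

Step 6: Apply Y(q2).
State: (1/√8 + (1/√8)i)|010⟩ + (-1/√8 - (1/√8)i)|011⟩ + (1/√8 + (1/√8)i)|110⟩ + (-1/√8 - (1/√8)i)|111⟩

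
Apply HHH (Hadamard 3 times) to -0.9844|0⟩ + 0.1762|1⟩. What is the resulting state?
-0.5715|0⟩ - 0.8207|1⟩

H² = I, so H^3 = H: a single Hadamard. With (a, b) = (-0.9844, 0.1762), H gives ((a + b)/√2, (a − b)/√2) = (-0.5715, -0.8207).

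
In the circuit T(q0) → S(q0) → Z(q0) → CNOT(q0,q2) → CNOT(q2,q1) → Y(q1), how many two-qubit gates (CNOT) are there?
2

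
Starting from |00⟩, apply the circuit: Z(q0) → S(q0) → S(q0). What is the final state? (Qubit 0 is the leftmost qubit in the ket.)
|00⟩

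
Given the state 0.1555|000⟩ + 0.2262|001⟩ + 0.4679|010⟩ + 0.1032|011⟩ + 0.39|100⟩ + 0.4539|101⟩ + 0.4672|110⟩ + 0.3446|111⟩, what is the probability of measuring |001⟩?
0.05117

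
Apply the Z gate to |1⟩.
-|1⟩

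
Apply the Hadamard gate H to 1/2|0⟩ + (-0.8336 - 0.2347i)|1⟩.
(-0.2359 - 0.166i)|0⟩ + (0.943 + 0.166i)|1⟩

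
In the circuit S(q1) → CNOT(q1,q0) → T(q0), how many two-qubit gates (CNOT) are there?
1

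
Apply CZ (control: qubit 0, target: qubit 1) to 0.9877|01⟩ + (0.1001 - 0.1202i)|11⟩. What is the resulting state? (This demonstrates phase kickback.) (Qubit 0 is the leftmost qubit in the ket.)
0.9877|01⟩ + (-0.1001 + 0.1202i)|11⟩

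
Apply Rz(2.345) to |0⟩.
(0.3878 - 0.9217i)|0⟩

Rz(2.345) = [[e^(−iθ/2), 0], [0, e^(iθ/2)]] with e^(±iθ/2) = cos(θ/2) ± i·sin(θ/2); θ = 2.345, cos(θ/2) ≈ 0.387849, sin(θ/2) ≈ 0.921723.
With a = amp(|0⟩) = 1 and b = amp(|1⟩) = 0:
new amp(|0⟩) = (0.387849 - 0.921723i)·a = (0.3878 - 0.9217i)
new amp(|1⟩) = (0.387849 + 0.921723i)·b = 0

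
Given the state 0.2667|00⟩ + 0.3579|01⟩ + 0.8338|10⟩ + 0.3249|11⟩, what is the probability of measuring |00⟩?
0.07113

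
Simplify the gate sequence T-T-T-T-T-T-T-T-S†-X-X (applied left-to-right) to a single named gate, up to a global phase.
S†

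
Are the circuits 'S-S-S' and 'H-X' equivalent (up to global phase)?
No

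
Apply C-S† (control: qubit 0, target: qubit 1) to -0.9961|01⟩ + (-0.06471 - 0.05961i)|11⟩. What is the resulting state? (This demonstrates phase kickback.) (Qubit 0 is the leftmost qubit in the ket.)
-0.9961|01⟩ + (-0.05961 + 0.06471i)|11⟩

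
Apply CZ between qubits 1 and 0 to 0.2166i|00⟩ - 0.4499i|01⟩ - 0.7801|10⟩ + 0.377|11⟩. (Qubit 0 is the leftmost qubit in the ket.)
0.2166i|00⟩ - 0.4499i|01⟩ - 0.7801|10⟩ - 0.377|11⟩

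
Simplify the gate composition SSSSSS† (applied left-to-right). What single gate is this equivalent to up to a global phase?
I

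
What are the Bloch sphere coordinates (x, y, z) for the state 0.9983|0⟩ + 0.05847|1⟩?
(0.1167, 0, 0.9932)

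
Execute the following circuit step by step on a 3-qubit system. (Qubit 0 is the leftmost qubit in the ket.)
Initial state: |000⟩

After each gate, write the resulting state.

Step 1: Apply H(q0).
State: 1/√2|000⟩ + 1/√2|100⟩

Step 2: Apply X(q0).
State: 1/√2|000⟩ + 1/√2|100⟩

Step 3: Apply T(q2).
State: 1/√2|000⟩ + 1/√2|100⟩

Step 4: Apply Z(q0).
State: 1/√2|000⟩ - 1/√2|100⟩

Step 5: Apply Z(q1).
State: 1/√2|000⟩ - 1/√2|100⟩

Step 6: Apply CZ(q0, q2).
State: 1/√2|000⟩ - 1/√2|100⟩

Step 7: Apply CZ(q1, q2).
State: 1/√2|000⟩ - 1/√2|100⟩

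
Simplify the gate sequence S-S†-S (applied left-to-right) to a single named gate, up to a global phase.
S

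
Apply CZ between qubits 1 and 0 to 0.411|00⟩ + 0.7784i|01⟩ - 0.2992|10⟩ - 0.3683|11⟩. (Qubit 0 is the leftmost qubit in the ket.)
0.411|00⟩ + 0.7784i|01⟩ - 0.2992|10⟩ + 0.3683|11⟩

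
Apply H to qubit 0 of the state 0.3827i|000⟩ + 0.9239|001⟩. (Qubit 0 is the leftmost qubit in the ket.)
0.2706i|000⟩ + 0.6533|001⟩ + 0.2706i|100⟩ + 0.6533|101⟩

H on qubit 0 mixes each pair of kets that differ only in qubit 0: amplitudes (a, b) of (|…0…⟩, |…1…⟩) become ((a + b)/√2, (a − b)/√2). Kets absent from the input have amplitude 0.
(|000⟩, |100⟩): (a, b) = (0.3827i, 0) → (0.2706i, 0.2706i)
(|001⟩, |101⟩): (a, b) = (0.9239, 0) → (0.6533, 0.6533)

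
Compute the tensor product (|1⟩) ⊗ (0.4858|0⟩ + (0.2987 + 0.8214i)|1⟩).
0.4858|10⟩ + (0.2987 + 0.8214i)|11⟩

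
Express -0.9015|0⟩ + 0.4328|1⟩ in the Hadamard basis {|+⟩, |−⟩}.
-0.3314|+⟩ - 0.9435|−⟩

With |ψ⟩ = α|0⟩ + β|1⟩, the Hadamard-basis coefficients are ⟨+|ψ⟩ = (α + β)/√2 and ⟨−|ψ⟩ = (α − β)/√2.
Here α = -0.9015, β = 0.4328: (α + β)/√2 = -0.3314, (α − β)/√2 = -0.9435.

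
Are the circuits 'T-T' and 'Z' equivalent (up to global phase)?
No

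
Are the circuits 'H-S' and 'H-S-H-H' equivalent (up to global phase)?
Yes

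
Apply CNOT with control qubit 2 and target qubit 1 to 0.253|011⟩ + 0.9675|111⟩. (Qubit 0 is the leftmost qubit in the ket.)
0.253|001⟩ + 0.9675|101⟩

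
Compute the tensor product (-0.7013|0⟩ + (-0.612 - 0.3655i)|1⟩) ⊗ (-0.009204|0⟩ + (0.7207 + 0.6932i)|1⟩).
0.006455|00⟩ + (-0.5054 - 0.4861i)|01⟩ + (0.005633 + 0.003364i)|10⟩ + (-0.1877 - 0.6877i)|11⟩

amp(|b₁b₂…⟩) = product of the factor amplitudes for bits b₁, b₂, …; only kets whose every factor amplitude is nonzero survive.
|00⟩: (-0.7013)(-0.009204) = 0.006455
|01⟩: (-0.7013)(0.7207 + 0.6932i) = (-0.5054 - 0.4861i)
|10⟩: (-0.612 - 0.3655i)(-0.009204) = (0.005633 + 0.003364i)
|11⟩: (-0.612 - 0.3655i)(0.7207 + 0.6932i) = (-0.1877 - 0.6877i)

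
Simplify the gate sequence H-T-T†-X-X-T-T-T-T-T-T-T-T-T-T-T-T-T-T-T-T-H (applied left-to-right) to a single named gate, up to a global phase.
I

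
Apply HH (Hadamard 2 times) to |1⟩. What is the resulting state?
|1⟩

H² = I, so an even number of Hadamards cancels: H^2 = I and the state is unchanged.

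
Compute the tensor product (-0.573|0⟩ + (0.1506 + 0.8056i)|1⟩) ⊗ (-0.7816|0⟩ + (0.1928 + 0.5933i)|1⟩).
0.4479|00⟩ + (-0.1105 - 0.34i)|01⟩ + (-0.1177 - 0.6297i)|10⟩ + (-0.4489 + 0.2447i)|11⟩

amp(|b₁b₂…⟩) = product of the factor amplitudes for bits b₁, b₂, …; only kets whose every factor amplitude is nonzero survive.
|00⟩: (-0.573)(-0.7816) = 0.4479
|01⟩: (-0.573)(0.1928 + 0.5933i) = (-0.1105 - 0.34i)
|10⟩: (0.1506 + 0.8056i)(-0.7816) = (-0.1177 - 0.6297i)
|11⟩: (0.1506 + 0.8056i)(0.1928 + 0.5933i) = (-0.4489 + 0.2447i)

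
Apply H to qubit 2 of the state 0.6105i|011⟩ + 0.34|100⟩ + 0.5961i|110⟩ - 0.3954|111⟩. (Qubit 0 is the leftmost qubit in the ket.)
0.4317i|010⟩ - 0.4317i|011⟩ + 0.2404|100⟩ + 0.2404|101⟩ + (-0.2796 + 0.4215i)|110⟩ + (0.2796 + 0.4215i)|111⟩

H on qubit 2 mixes each pair of kets that differ only in qubit 2: amplitudes (a, b) of (|…0…⟩, |…1…⟩) become ((a + b)/√2, (a − b)/√2). Kets absent from the input have amplitude 0.
(|010⟩, |011⟩): (a, b) = (0, 0.6105i) → (0.4317i, -0.4317i)
(|100⟩, |101⟩): (a, b) = (0.34, 0) → (0.2404, 0.2404)
(|110⟩, |111⟩): (a, b) = (0.5961i, -0.3954) → ((-0.2796 + 0.4215i), (0.2796 + 0.4215i))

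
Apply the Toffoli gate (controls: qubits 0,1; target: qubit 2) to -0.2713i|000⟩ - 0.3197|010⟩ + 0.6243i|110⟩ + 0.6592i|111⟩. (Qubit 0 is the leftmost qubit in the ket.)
-0.2713i|000⟩ - 0.3197|010⟩ + 0.6592i|110⟩ + 0.6243i|111⟩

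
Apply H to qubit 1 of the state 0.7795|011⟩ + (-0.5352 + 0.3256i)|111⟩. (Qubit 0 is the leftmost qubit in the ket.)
0.5512|001⟩ - 0.5512|011⟩ + (-0.3784 + 0.2302i)|101⟩ + (0.3784 - 0.2302i)|111⟩

H on qubit 1 mixes each pair of kets that differ only in qubit 1: amplitudes (a, b) of (|…0…⟩, |…1…⟩) become ((a + b)/√2, (a − b)/√2). Kets absent from the input have amplitude 0.
(|001⟩, |011⟩): (a, b) = (0, 0.7795) → (0.5512, -0.5512)
(|101⟩, |111⟩): (a, b) = (0, (-0.5352 + 0.3256i)) → ((-0.3784 + 0.2302i), (0.3784 - 0.2302i))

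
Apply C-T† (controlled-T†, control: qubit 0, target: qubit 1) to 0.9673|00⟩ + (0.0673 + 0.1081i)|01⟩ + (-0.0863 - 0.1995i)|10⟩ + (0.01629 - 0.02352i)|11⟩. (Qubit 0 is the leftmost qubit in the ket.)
0.9673|00⟩ + (0.0673 + 0.1081i)|01⟩ + (-0.0863 - 0.1995i)|10⟩ + (-0.005112 - 0.02815i)|11⟩

C-T† leaves the control-|0⟩ kets |00⟩, |01⟩ unchanged and applies T† to qubit 1 on the control-|1⟩ pair (|10⟩, |11⟩).
T† = [[1, 0], [0, (1/√2 - (1/√2)i)]].
With a = amp(|10⟩) = (-0.0863 - 0.1995i) and b = amp(|11⟩) = (0.01629 - 0.02352i):
new amp(|10⟩) = (1)·a = (-0.0863 - 0.1995i)
new amp(|11⟩) = (1/√2 - (1/√2)i)·b = (-0.005112 - 0.02815i)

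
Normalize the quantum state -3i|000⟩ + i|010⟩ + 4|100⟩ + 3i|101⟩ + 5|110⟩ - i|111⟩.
-0.3841i|000⟩ + 0.128i|010⟩ + 0.5121|100⟩ + 0.3841i|101⟩ + 0.6402|110⟩ - 0.128i|111⟩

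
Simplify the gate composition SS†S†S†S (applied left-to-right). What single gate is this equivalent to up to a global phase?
S†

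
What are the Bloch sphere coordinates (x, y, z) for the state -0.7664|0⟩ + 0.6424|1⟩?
(-0.9847, 0, 0.1747)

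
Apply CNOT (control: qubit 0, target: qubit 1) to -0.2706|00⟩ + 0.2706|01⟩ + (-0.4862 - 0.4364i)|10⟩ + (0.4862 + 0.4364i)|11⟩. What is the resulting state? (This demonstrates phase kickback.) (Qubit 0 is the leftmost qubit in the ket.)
-0.2706|00⟩ + 0.2706|01⟩ + (0.4862 + 0.4364i)|10⟩ + (-0.4862 - 0.4364i)|11⟩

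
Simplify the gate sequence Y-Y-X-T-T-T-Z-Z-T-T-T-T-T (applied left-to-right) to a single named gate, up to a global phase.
X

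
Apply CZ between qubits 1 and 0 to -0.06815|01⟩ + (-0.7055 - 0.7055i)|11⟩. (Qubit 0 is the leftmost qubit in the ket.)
-0.06815|01⟩ + (0.7055 + 0.7055i)|11⟩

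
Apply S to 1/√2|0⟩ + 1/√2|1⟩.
1/√2|0⟩ + (1/√2)i|1⟩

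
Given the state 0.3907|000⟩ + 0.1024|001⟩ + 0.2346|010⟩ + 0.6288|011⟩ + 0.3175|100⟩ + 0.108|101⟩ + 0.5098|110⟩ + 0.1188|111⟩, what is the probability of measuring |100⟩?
0.1008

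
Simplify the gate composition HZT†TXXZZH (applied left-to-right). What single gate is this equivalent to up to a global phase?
X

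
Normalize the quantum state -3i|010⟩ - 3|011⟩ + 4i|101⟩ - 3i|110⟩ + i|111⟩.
-0.4523i|010⟩ - 0.4523|011⟩ + 0.603i|101⟩ - 0.4523i|110⟩ + 0.1508i|111⟩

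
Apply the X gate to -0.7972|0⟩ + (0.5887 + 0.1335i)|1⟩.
(0.5887 + 0.1335i)|0⟩ - 0.7972|1⟩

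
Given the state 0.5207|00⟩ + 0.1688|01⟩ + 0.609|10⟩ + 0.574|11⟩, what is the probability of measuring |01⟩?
0.02849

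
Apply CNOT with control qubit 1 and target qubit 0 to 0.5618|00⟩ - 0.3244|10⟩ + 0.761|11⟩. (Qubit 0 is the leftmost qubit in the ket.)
0.5618|00⟩ + 0.761|01⟩ - 0.3244|10⟩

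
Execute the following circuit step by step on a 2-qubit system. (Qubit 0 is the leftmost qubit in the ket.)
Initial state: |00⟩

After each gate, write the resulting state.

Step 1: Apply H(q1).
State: 1/√2|00⟩ + 1/√2|01⟩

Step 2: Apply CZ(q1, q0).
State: 1/√2|00⟩ + 1/√2|01⟩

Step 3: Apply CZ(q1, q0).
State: 1/√2|00⟩ + 1/√2|01⟩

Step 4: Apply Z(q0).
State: 1/√2|00⟩ + 1/√2|01⟩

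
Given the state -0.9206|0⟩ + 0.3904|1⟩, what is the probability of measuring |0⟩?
0.8475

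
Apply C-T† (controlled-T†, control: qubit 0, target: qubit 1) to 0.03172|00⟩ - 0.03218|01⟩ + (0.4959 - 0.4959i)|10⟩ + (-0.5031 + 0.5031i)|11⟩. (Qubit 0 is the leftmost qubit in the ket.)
0.03172|00⟩ - 0.03218|01⟩ + (0.4959 - 0.4959i)|10⟩ + 0.7115i|11⟩

C-T† leaves the control-|0⟩ kets |00⟩, |01⟩ unchanged and applies T† to qubit 1 on the control-|1⟩ pair (|10⟩, |11⟩).
T† = [[1, 0], [0, (1/√2 - (1/√2)i)]].
With a = amp(|10⟩) = (0.4959 - 0.4959i) and b = amp(|11⟩) = (-0.5031 + 0.5031i):
new amp(|10⟩) = (1)·a = (0.4959 - 0.4959i)
new amp(|11⟩) = (1/√2 - (1/√2)i)·b = 0.7115i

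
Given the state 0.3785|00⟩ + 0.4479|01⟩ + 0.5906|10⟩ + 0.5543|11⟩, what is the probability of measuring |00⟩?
0.1433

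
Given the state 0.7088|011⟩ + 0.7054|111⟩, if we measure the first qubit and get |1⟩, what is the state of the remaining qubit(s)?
|11⟩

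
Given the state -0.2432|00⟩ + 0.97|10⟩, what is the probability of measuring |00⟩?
0.05915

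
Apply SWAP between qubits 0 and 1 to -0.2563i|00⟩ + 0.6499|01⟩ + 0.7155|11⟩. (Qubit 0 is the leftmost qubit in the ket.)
-0.2563i|00⟩ + 0.6499|10⟩ + 0.7155|11⟩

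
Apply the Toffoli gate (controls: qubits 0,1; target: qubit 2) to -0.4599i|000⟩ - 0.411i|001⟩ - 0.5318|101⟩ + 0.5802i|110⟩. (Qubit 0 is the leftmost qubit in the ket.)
-0.4599i|000⟩ - 0.411i|001⟩ - 0.5318|101⟩ + 0.5802i|111⟩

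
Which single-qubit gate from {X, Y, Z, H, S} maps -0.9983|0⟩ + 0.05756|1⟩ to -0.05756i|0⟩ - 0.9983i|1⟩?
Y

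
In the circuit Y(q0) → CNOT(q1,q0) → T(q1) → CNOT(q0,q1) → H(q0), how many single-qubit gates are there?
3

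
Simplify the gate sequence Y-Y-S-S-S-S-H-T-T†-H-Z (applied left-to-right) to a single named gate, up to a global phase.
Z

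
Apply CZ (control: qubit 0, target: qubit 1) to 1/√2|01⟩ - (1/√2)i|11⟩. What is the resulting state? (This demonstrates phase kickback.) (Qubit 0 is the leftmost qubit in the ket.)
1/√2|01⟩ + (1/√2)i|11⟩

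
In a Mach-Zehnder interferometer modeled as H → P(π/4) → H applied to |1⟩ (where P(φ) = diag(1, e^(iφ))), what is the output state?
(0.1464 - (1/√8)i)|0⟩ + (0.8536 + (1/√8)i)|1⟩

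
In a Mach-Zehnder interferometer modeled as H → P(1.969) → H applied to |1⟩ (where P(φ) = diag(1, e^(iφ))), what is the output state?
(0.6939 - 0.4609i)|0⟩ + (0.3061 + 0.4609i)|1⟩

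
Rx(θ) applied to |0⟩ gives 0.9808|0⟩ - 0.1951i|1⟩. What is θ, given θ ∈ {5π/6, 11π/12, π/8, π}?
π/8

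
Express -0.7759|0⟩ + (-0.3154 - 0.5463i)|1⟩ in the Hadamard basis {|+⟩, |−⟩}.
(-0.7717 - 0.3863i)|+⟩ + (-0.3256 + 0.3863i)|−⟩

With |ψ⟩ = α|0⟩ + β|1⟩, the Hadamard-basis coefficients are ⟨+|ψ⟩ = (α + β)/√2 and ⟨−|ψ⟩ = (α − β)/√2.
Here α = -0.7759, β = (-0.3154 - 0.5463i): (α + β)/√2 = (-0.7717 - 0.3863i), (α − β)/√2 = (-0.3256 + 0.3863i).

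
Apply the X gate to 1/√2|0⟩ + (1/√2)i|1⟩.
(1/√2)i|0⟩ + 1/√2|1⟩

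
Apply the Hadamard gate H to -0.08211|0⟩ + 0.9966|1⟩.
0.6466|0⟩ - 0.7628|1⟩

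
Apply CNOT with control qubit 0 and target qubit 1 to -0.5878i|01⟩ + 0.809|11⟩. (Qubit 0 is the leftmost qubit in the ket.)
-0.5878i|01⟩ + 0.809|10⟩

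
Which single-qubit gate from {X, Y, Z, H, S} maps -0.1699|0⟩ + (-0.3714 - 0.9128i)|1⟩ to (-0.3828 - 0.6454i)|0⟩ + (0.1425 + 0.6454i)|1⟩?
H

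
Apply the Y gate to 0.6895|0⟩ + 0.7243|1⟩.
-0.7243i|0⟩ + 0.6895i|1⟩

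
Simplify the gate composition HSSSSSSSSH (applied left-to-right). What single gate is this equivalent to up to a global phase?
I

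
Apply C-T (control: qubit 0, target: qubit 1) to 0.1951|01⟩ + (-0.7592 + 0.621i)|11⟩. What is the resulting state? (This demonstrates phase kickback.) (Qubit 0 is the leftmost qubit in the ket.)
0.1951|01⟩ + (-0.9759 - 0.09772i)|11⟩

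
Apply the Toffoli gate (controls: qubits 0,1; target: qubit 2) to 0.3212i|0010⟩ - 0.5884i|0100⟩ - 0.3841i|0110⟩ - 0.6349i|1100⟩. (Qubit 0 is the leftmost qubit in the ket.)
0.3212i|0010⟩ - 0.5884i|0100⟩ - 0.3841i|0110⟩ - 0.6349i|1110⟩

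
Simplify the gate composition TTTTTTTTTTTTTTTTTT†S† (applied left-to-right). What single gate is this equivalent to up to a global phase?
S†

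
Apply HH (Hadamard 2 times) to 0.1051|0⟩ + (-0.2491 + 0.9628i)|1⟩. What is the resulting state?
0.1051|0⟩ + (-0.2491 + 0.9628i)|1⟩

H² = I, so an even number of Hadamards cancels: H^2 = I and the state is unchanged.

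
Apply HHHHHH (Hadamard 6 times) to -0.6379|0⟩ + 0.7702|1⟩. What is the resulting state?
-0.6379|0⟩ + 0.7702|1⟩

H² = I, so an even number of Hadamards cancels: H^6 = I and the state is unchanged.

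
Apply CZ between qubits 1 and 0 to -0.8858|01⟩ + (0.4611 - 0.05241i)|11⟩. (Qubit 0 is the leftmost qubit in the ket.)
-0.8858|01⟩ + (-0.4611 + 0.05241i)|11⟩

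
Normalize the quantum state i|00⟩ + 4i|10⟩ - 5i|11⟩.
0.1543i|00⟩ + 0.6172i|10⟩ - 0.7715i|11⟩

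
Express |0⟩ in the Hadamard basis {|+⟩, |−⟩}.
1/√2|+⟩ + 1/√2|−⟩

With |ψ⟩ = α|0⟩ + β|1⟩, the Hadamard-basis coefficients are ⟨+|ψ⟩ = (α + β)/√2 and ⟨−|ψ⟩ = (α − β)/√2.
Here α = 1, β = 0: (α + β)/√2 = 1/√2, (α − β)/√2 = 1/√2.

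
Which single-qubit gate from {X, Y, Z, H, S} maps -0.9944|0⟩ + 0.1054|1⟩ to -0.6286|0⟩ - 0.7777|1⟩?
H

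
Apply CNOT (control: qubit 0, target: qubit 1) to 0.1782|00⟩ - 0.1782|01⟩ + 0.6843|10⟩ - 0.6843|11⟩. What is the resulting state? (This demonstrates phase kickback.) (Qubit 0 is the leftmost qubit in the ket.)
0.1782|00⟩ - 0.1782|01⟩ - 0.6843|10⟩ + 0.6843|11⟩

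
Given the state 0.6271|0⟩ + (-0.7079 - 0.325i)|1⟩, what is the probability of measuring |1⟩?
0.6067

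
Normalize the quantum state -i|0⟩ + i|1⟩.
-(1/√2)i|0⟩ + (1/√2)i|1⟩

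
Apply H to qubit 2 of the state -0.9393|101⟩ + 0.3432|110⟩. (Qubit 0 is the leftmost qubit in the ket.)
-0.6642|100⟩ + 0.6642|101⟩ + 0.2427|110⟩ + 0.2427|111⟩

H on qubit 2 mixes each pair of kets that differ only in qubit 2: amplitudes (a, b) of (|…0…⟩, |…1…⟩) become ((a + b)/√2, (a − b)/√2). Kets absent from the input have amplitude 0.
(|100⟩, |101⟩): (a, b) = (0, -0.9393) → (-0.6642, 0.6642)
(|110⟩, |111⟩): (a, b) = (0.3432, 0) → (0.2427, 0.2427)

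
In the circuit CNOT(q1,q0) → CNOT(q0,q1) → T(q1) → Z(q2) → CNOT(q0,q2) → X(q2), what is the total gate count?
6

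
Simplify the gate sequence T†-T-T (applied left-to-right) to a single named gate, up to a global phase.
T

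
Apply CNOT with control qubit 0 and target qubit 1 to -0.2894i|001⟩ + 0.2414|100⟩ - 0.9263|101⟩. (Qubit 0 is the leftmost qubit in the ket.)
-0.2894i|001⟩ + 0.2414|110⟩ - 0.9263|111⟩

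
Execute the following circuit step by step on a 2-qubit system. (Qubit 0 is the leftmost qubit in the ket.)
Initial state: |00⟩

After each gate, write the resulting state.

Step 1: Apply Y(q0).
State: i|10⟩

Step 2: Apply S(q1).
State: i|10⟩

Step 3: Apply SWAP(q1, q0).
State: i|01⟩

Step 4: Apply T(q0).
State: i|01⟩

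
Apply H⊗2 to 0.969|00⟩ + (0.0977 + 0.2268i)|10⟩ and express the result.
(0.5334 + 0.1134i)|00⟩ + (0.5334 + 0.1134i)|01⟩ + (0.4357 - 0.1134i)|10⟩ + (0.4357 - 0.1134i)|11⟩

H⊗2 gives amp(|y⟩) = (1/2) Σ_x (−1)^(x·y) amp(|x⟩), where x·y is the number of positions in which both x and y have a 1.
|00⟩: (0.969 + (0.0977 + 0.2268i))/2 = (0.5334 + 0.1134i)
|01⟩: (0.969 + (0.0977 + 0.2268i))/2 = (0.5334 + 0.1134i)
|10⟩: (0.969 - (0.0977 + 0.2268i))/2 = (0.4357 - 0.1134i)
|11⟩: (0.969 - (0.0977 + 0.2268i))/2 = (0.4357 - 0.1134i)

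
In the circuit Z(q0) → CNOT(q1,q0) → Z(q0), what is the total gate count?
3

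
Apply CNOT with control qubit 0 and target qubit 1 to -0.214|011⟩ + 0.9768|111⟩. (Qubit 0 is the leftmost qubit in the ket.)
-0.214|011⟩ + 0.9768|101⟩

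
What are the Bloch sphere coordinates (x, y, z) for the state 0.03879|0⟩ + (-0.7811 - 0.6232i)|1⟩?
(-0.0606, -0.04835, -0.997)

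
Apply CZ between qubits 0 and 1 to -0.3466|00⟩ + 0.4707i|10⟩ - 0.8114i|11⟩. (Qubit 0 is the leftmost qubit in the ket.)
-0.3466|00⟩ + 0.4707i|10⟩ + 0.8114i|11⟩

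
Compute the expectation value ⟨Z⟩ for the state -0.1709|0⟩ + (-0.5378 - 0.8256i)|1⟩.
-0.9416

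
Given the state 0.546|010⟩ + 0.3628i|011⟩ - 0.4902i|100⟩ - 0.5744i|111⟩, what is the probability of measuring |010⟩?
0.2981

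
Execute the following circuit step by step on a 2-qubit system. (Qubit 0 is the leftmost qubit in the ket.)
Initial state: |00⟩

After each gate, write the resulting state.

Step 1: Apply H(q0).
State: 1/√2|00⟩ + 1/√2|10⟩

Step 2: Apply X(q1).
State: 1/√2|01⟩ + 1/√2|11⟩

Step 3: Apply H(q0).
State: |01⟩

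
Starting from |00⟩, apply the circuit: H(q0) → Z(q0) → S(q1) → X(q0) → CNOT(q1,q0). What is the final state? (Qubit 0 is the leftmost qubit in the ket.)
-1/√2|00⟩ + 1/√2|10⟩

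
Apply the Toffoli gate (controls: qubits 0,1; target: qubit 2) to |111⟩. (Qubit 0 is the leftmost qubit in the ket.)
|110⟩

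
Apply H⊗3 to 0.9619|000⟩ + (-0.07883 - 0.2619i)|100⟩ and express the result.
(0.3122 - 0.0926i)|000⟩ + (0.3122 - 0.0926i)|001⟩ + (0.3122 - 0.0926i)|010⟩ + (0.3122 - 0.0926i)|011⟩ + (0.368 + 0.0926i)|100⟩ + (0.368 + 0.0926i)|101⟩ + (0.368 + 0.0926i)|110⟩ + (0.368 + 0.0926i)|111⟩

H⊗3 gives amp(|y⟩) = (1/2√2) Σ_x (−1)^(x·y) amp(|x⟩), where x·y is the number of positions in which both x and y have a 1.
|000⟩: (0.9619 + (-0.07883 - 0.2619i))/(2√2) = (0.3122 - 0.0926i)
|001⟩: (0.9619 + (-0.07883 - 0.2619i))/(2√2) = (0.3122 - 0.0926i)
|010⟩: (0.9619 + (-0.07883 - 0.2619i))/(2√2) = (0.3122 - 0.0926i)
|011⟩: (0.9619 + (-0.07883 - 0.2619i))/(2√2) = (0.3122 - 0.0926i)
|100⟩: (0.9619 - (-0.07883 - 0.2619i))/(2√2) = (0.368 + 0.0926i)
|101⟩: (0.9619 - (-0.07883 - 0.2619i))/(2√2) = (0.368 + 0.0926i)
|110⟩: (0.9619 - (-0.07883 - 0.2619i))/(2√2) = (0.368 + 0.0926i)
|111⟩: (0.9619 - (-0.07883 - 0.2619i))/(2√2) = (0.368 + 0.0926i)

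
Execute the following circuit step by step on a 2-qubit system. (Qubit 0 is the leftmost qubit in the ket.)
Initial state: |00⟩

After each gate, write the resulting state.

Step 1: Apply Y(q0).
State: i|10⟩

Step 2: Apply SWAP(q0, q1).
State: i|01⟩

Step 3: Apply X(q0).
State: i|11⟩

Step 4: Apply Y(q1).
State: |10⟩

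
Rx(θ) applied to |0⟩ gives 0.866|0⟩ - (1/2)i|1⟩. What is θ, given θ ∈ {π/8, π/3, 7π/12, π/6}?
π/3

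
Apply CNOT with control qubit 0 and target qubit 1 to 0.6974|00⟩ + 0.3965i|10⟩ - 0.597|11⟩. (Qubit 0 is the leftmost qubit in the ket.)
0.6974|00⟩ - 0.597|10⟩ + 0.3965i|11⟩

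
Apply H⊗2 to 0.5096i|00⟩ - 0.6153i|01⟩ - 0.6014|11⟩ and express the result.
(-0.3007 - 0.05285i)|00⟩ + (0.3007 + 0.5625i)|01⟩ + (0.3007 - 0.05285i)|10⟩ + (-0.3007 + 0.5625i)|11⟩

H⊗2 gives amp(|y⟩) = (1/2) Σ_x (−1)^(x·y) amp(|x⟩), where x·y is the number of positions in which both x and y have a 1.
|00⟩: (0.5096i - 0.6153i - 0.6014)/2 = (-0.3007 - 0.05285i)
|01⟩: (0.5096i + 0.6153i + 0.6014)/2 = (0.3007 + 0.5625i)
|10⟩: (0.5096i - 0.6153i + 0.6014)/2 = (0.3007 - 0.05285i)
|11⟩: (0.5096i + 0.6153i - 0.6014)/2 = (-0.3007 + 0.5625i)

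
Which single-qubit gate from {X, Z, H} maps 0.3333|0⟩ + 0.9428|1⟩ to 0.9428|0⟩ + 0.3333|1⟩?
X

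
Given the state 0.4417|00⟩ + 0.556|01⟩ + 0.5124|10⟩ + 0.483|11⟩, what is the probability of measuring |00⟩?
0.1951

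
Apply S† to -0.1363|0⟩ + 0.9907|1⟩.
-0.1363|0⟩ - 0.9907i|1⟩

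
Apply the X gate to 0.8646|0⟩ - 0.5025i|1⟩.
-0.5025i|0⟩ + 0.8646|1⟩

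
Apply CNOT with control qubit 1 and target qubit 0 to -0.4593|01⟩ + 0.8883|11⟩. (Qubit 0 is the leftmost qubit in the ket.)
0.8883|01⟩ - 0.4593|11⟩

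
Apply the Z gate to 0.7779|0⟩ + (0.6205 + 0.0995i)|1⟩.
0.7779|0⟩ + (-0.6205 - 0.0995i)|1⟩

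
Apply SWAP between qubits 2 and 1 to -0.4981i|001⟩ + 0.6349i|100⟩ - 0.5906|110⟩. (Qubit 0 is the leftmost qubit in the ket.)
-0.4981i|010⟩ + 0.6349i|100⟩ - 0.5906|101⟩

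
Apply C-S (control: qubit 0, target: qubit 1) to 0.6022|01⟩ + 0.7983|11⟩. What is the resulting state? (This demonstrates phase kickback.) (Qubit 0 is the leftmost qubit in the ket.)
0.6022|01⟩ + 0.7983i|11⟩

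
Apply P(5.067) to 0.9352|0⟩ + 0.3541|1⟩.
0.9352|0⟩ + (0.123 - 0.3321i)|1⟩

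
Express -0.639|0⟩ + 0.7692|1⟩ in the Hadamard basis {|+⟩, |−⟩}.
0.09207|+⟩ - 0.9957|−⟩

With |ψ⟩ = α|0⟩ + β|1⟩, the Hadamard-basis coefficients are ⟨+|ψ⟩ = (α + β)/√2 and ⟨−|ψ⟩ = (α − β)/√2.
Here α = -0.639, β = 0.7692: (α + β)/√2 = 0.09207, (α − β)/√2 = -0.9957.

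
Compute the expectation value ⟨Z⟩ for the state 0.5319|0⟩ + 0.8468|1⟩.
-0.4342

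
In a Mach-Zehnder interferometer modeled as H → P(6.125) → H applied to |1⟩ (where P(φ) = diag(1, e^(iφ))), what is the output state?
(0.006243 + 0.07876i)|0⟩ + (0.9938 - 0.07876i)|1⟩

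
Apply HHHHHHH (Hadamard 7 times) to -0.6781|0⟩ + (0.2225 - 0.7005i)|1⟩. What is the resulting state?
(-0.3222 - 0.4953i)|0⟩ + (-0.6368 + 0.4953i)|1⟩

H² = I, so H^7 = H: a single Hadamard. With (a, b) = (-0.6781, (0.2225 - 0.7005i)), H gives ((a + b)/√2, (a − b)/√2) = ((-0.3222 - 0.4953i), (-0.6368 + 0.4953i)).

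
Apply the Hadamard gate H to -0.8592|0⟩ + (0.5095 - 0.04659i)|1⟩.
(-0.2473 - 0.03294i)|0⟩ + (-0.9678 + 0.03294i)|1⟩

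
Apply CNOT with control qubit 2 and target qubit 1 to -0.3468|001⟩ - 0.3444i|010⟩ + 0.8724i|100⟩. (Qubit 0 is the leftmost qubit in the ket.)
-0.3444i|010⟩ - 0.3468|011⟩ + 0.8724i|100⟩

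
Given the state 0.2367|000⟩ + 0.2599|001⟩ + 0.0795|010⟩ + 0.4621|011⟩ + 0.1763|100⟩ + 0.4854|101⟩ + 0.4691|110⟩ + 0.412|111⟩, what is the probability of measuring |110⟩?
0.2201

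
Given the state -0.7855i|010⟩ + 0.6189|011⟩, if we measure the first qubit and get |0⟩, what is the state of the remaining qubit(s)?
-0.7855i|10⟩ + 0.6189|11⟩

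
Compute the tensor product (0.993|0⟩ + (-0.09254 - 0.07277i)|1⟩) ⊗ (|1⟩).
0.993|01⟩ + (-0.09254 - 0.07277i)|11⟩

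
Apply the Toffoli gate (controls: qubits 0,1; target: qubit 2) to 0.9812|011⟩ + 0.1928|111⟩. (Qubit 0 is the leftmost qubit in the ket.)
0.9812|011⟩ + 0.1928|110⟩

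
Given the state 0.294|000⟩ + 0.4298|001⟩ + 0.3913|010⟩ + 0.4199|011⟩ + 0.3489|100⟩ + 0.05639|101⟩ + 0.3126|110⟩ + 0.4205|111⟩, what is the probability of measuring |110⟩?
0.09772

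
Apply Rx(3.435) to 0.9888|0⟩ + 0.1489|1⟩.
(-0.1445 - 0.1473i)|0⟩ + (-0.02177 - 0.9782i)|1⟩

Rx(3.435) = [[cos(θ/2), −i·sin(θ/2)], [−i·sin(θ/2), cos(θ/2)]]; θ = 3.435, cos(θ/2) ≈ -0.146178, sin(θ/2) ≈ 0.989258.
With a = amp(|0⟩) = 0.9888 and b = amp(|1⟩) = 0.1489:
new amp(|0⟩) = (-0.146178)·a + (-0.989258i)·b = (-0.1445 - 0.1473i)
new amp(|1⟩) = (-0.989258i)·a + (-0.146178)·b = (-0.02177 - 0.9782i)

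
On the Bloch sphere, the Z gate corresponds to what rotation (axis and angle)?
Rotation by π around the z-axis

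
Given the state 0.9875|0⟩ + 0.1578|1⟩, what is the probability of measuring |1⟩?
0.0249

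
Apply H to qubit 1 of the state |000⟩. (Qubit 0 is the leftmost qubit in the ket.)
1/√2|000⟩ + 1/√2|010⟩

H on qubit 1 mixes each pair of kets that differ only in qubit 1: amplitudes (a, b) of (|…0…⟩, |…1…⟩) become ((a + b)/√2, (a − b)/√2). Kets absent from the input have amplitude 0.
(|000⟩, |010⟩): (a, b) = (1, 0) → (1/√2, 1/√2)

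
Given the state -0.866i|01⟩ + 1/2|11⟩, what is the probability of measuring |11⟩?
1/4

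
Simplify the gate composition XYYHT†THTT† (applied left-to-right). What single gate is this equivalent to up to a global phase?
X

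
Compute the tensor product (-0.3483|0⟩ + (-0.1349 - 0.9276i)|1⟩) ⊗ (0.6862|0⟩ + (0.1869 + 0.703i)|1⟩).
-0.239|00⟩ + (-0.0651 - 0.2449i)|01⟩ + (-0.09257 - 0.6365i)|10⟩ + (0.6269 - 0.2682i)|11⟩

amp(|b₁b₂…⟩) = product of the factor amplitudes for bits b₁, b₂, …; only kets whose every factor amplitude is nonzero survive.
|00⟩: (-0.3483)(0.6862) = -0.239
|01⟩: (-0.3483)(0.1869 + 0.703i) = (-0.0651 - 0.2449i)
|10⟩: (-0.1349 - 0.9276i)(0.6862) = (-0.09257 - 0.6365i)
|11⟩: (-0.1349 - 0.9276i)(0.1869 + 0.703i) = (0.6269 - 0.2682i)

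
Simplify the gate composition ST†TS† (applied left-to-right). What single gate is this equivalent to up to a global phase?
I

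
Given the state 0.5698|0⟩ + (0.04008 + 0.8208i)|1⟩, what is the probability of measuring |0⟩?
0.3247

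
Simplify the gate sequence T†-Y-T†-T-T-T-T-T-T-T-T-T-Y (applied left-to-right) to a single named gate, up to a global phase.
T†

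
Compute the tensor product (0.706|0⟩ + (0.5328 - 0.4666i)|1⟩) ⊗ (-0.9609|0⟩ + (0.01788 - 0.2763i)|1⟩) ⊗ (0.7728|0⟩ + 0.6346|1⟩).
-0.5243|000⟩ - 0.4305|001⟩ + (0.009755 - 0.1507i)|010⟩ + (0.008011 - 0.1238i)|011⟩ + (-0.3956 + 0.3465i)|100⟩ + (-0.3249 + 0.2845i)|101⟩ + (-0.09227 - 0.1202i)|110⟩ + (-0.07577 - 0.09872i)|111⟩

amp(|b₁b₂…⟩) = product of the factor amplitudes for bits b₁, b₂, …; only kets whose every factor amplitude is nonzero survive.
|000⟩: (0.706)(-0.9609)(0.7728) = -0.5243
|001⟩: (0.706)(-0.9609)(0.6346) = -0.4305
|010⟩: (0.706)(0.01788 - 0.2763i)(0.7728) = (0.009755 - 0.1507i)
|011⟩: (0.706)(0.01788 - 0.2763i)(0.6346) = (0.008011 - 0.1238i)
|100⟩: (0.5328 - 0.4666i)(-0.9609)(0.7728) = (-0.3956 + 0.3465i)
|101⟩: (0.5328 - 0.4666i)(-0.9609)(0.6346) = (-0.3249 + 0.2845i)
|110⟩: (0.5328 - 0.4666i)(0.01788 - 0.2763i)(0.7728) = (-0.09227 - 0.1202i)
|111⟩: (0.5328 - 0.4666i)(0.01788 - 0.2763i)(0.6346) = (-0.07577 - 0.09872i)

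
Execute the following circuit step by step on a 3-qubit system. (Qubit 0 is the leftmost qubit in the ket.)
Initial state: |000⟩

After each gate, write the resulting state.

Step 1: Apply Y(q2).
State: i|001⟩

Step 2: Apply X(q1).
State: i|011⟩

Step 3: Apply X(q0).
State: i|111⟩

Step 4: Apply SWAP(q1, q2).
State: i|111⟩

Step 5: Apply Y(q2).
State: |110⟩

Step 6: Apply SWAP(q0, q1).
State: |110⟩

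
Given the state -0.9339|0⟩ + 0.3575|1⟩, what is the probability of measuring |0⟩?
0.8722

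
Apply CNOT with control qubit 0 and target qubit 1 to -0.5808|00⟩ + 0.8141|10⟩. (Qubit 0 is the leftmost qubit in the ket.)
-0.5808|00⟩ + 0.8141|11⟩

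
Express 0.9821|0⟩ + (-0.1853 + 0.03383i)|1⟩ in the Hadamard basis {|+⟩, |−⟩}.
(0.5634 + 0.02392i)|+⟩ + (0.8255 - 0.02392i)|−⟩

With |ψ⟩ = α|0⟩ + β|1⟩, the Hadamard-basis coefficients are ⟨+|ψ⟩ = (α + β)/√2 and ⟨−|ψ⟩ = (α − β)/√2.
Here α = 0.9821, β = (-0.1853 + 0.03383i): (α + β)/√2 = (0.5634 + 0.02392i), (α − β)/√2 = (0.8255 - 0.02392i).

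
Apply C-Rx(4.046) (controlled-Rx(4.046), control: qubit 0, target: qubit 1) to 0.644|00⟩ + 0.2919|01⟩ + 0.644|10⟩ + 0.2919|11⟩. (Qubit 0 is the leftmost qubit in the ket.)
0.644|00⟩ + 0.2919|01⟩ + (-0.2814 - 0.2626i)|10⟩ + (-0.1275 - 0.5793i)|11⟩

C-Rx(4.046) leaves the control-|0⟩ kets |00⟩, |01⟩ unchanged and applies Rx(4.046) to qubit 1 on the control-|1⟩ pair (|10⟩, |11⟩).
Rx(4.046) = [[cos(θ/2), −i·sin(θ/2)], [−i·sin(θ/2), cos(θ/2)]]; θ = 4.046, cos(θ/2) ≈ -0.436949, sin(θ/2) ≈ 0.899486.
With a = amp(|10⟩) = 0.644 and b = amp(|11⟩) = 0.2919:
new amp(|10⟩) = (-0.436949)·a + (-0.899486i)·b = (-0.2814 - 0.2626i)
new amp(|11⟩) = (-0.899486i)·a + (-0.436949)·b = (-0.1275 - 0.5793i)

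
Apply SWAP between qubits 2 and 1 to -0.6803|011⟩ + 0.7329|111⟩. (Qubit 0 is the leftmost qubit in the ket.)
-0.6803|011⟩ + 0.7329|111⟩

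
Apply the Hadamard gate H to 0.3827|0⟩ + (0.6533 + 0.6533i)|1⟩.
(0.7326 + 0.462i)|0⟩ + (-0.1913 - 0.462i)|1⟩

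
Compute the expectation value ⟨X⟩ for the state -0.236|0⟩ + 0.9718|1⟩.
-0.4587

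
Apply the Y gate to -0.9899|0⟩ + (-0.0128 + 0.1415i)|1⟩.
(0.1415 + 0.0128i)|0⟩ - 0.9899i|1⟩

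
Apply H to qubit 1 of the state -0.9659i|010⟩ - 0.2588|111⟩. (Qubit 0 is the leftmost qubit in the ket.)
-0.683i|000⟩ + 0.683i|010⟩ - 0.183|101⟩ + 0.183|111⟩

H on qubit 1 mixes each pair of kets that differ only in qubit 1: amplitudes (a, b) of (|…0…⟩, |…1…⟩) become ((a + b)/√2, (a − b)/√2). Kets absent from the input have amplitude 0.
(|000⟩, |010⟩): (a, b) = (0, -0.9659i) → (-0.683i, 0.683i)
(|101⟩, |111⟩): (a, b) = (0, -0.2588) → (-0.183, 0.183)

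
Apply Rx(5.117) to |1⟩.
-0.5506i|0⟩ - 0.8348|1⟩

Rx(5.117) = [[cos(θ/2), −i·sin(θ/2)], [−i·sin(θ/2), cos(θ/2)]]; θ = 5.117, cos(θ/2) ≈ -0.834764, sin(θ/2) ≈ 0.550608.
With a = amp(|0⟩) = 0 and b = amp(|1⟩) = 1:
new amp(|0⟩) = (-0.834764)·a + (-0.550608i)·b = -0.5506i
new amp(|1⟩) = (-0.550608i)·a + (-0.834764)·b = -0.8348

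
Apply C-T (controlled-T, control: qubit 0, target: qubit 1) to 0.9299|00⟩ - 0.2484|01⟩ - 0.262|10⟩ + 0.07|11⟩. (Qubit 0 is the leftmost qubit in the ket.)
0.9299|00⟩ - 0.2484|01⟩ - 0.262|10⟩ + (0.0495 + 0.0495i)|11⟩

C-T leaves the control-|0⟩ kets |00⟩, |01⟩ unchanged and applies T to qubit 1 on the control-|1⟩ pair (|10⟩, |11⟩).
T = [[1, 0], [0, (1/√2 + (1/√2)i)]].
With a = amp(|10⟩) = -0.262 and b = amp(|11⟩) = 0.07:
new amp(|10⟩) = (1)·a = -0.262
new amp(|11⟩) = (1/√2 + (1/√2)i)·b = (0.0495 + 0.0495i)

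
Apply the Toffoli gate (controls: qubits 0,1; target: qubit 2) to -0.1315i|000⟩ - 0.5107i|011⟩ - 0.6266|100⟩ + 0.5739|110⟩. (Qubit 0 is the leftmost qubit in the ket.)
-0.1315i|000⟩ - 0.5107i|011⟩ - 0.6266|100⟩ + 0.5739|111⟩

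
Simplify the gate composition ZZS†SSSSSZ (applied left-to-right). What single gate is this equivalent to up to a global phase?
Z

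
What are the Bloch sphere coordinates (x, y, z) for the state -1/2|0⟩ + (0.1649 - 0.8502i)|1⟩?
(-0.1649, 0.8502, -0.5)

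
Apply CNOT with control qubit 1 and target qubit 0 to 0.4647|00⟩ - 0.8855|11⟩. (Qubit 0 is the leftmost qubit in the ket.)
0.4647|00⟩ - 0.8855|01⟩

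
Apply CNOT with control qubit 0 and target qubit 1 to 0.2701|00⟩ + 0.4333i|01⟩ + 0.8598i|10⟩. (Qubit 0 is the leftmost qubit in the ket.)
0.2701|00⟩ + 0.4333i|01⟩ + 0.8598i|11⟩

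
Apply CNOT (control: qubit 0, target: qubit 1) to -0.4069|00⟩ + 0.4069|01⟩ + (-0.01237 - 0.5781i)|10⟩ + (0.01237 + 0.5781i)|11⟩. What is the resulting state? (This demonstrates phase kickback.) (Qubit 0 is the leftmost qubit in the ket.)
-0.4069|00⟩ + 0.4069|01⟩ + (0.01237 + 0.5781i)|10⟩ + (-0.01237 - 0.5781i)|11⟩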